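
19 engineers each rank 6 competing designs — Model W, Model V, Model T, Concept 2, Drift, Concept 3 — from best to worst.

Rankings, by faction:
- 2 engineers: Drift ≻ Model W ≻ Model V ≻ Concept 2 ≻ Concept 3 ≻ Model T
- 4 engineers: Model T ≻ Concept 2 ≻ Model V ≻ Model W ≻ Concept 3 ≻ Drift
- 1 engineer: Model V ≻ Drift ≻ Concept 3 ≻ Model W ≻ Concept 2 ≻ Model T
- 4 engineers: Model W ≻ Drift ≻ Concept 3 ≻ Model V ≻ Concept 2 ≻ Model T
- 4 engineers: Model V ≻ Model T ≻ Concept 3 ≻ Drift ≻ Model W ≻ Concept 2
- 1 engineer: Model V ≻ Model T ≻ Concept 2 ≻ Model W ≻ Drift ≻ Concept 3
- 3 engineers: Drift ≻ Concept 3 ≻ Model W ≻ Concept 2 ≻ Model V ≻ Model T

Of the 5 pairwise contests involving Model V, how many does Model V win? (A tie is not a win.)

Model V against each rival (19 engineers):
Model V vs Model W: Model V wins 10–9.
Model V vs Model T: 2+1+4+4+1+3 = 15 for Model V, 4 for Model T — Model V by 15–4.
Model V vs Concept 2: 12 to 7, Model V.
Model V vs Drift: Model V preferred on 4+1+4+1 = 10 ballots; Model V wins 10–9.
Model V vs Concept 3: Model V wins 12–7.
Model V beats Model W, Model T, Concept 2, Drift, Concept 3 — 5 pairwise wins.

5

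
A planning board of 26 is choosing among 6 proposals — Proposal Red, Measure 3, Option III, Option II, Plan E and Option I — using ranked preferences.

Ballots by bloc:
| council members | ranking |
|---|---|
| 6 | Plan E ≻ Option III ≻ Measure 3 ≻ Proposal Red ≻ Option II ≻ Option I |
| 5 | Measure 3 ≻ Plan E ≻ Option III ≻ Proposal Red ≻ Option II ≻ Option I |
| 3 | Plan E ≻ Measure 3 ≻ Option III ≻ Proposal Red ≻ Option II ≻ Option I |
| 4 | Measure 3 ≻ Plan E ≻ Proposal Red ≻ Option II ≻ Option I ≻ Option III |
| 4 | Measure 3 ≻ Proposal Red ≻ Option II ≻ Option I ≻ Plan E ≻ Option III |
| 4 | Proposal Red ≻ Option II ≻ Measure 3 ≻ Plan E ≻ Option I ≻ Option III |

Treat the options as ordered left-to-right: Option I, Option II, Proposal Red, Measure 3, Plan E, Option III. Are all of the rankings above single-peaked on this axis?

yes

Axis positions: Option I=1, Option II=2, Proposal Red=3, Measure 3=4, Plan E=5, Option III=6.
Bloc 1 (peak Plan E at position 5): ranking walks positions 5-6-4-3-2-1, expanding outward from the peak — single-peaked.
Bloc 2 (peak Measure 3 at position 4): ranking walks positions 4-5-6-3-2-1, expanding outward from the peak — single-peaked.
Bloc 3 (peak Plan E at position 5): ranking walks positions 5-4-6-3-2-1, expanding outward from the peak — single-peaked.
Bloc 4 (peak Measure 3 at position 4): ranking walks positions 4-5-3-2-1-6, expanding outward from the peak — single-peaked.
Bloc 5 (peak Measure 3 at position 4): ranking walks positions 4-3-2-1-5-6, expanding outward from the peak — single-peaked.
Bloc 6 (peak Proposal Red at position 3): ranking walks positions 3-2-4-5-1-6, expanding outward from the peak — single-peaked.
Every ranking is single-peaked on this axis.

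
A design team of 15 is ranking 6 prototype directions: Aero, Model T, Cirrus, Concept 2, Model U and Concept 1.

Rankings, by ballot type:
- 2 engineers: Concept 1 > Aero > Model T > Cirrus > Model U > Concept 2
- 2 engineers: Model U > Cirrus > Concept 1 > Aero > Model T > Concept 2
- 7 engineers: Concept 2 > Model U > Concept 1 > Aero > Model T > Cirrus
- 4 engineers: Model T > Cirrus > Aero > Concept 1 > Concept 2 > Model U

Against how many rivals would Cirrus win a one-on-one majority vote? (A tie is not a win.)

1

Cirrus against each rival (15 engineers):
Cirrus vs Aero: 2+4 = 6 for Cirrus, 9 for Aero — Aero by 9–6.
Cirrus vs Model T: Model T wins 13–2.
Cirrus vs Concept 2: 2+2+4 = 8 for Cirrus, 7 for Concept 2 — Cirrus by 8–7.
Cirrus vs Model U: 6 to 9, Model U.
Cirrus vs Concept 1: Cirrus is ranked higher on 2+4 = 6 ballots, Concept 1 on 9. Concept 1 wins 9–6.
Cirrus beats Concept 2; loses to Aero, Model T, Model U, Concept 1 — 1 pairwise win.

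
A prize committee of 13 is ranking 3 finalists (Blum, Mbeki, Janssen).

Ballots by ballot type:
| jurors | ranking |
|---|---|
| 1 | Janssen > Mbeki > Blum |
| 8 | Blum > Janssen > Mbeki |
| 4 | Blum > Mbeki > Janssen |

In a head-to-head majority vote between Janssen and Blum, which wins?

Blum

Ballots ranking Janssen above Blum: 1.
Ballots ranking Blum above Janssen: 13 − 1 = 12.
Blum wins the head-to-head 12–1.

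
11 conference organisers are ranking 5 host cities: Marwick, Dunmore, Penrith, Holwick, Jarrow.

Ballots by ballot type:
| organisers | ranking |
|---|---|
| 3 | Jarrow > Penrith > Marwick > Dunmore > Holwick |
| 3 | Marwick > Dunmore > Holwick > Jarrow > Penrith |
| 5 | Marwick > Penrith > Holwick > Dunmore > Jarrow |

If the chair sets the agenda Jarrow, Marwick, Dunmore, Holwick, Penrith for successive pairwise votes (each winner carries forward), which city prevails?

Marwick

Round 1: Jarrow vs Marwick — 3–8, Marwick advances.
Round 2: Marwick vs Dunmore — 11–0, Marwick advances.
Round 3: Marwick vs Holwick — 11–0, Marwick advances.
Round 4: Marwick vs Penrith — 8–3, Marwick advances.
Marwick survives the agenda.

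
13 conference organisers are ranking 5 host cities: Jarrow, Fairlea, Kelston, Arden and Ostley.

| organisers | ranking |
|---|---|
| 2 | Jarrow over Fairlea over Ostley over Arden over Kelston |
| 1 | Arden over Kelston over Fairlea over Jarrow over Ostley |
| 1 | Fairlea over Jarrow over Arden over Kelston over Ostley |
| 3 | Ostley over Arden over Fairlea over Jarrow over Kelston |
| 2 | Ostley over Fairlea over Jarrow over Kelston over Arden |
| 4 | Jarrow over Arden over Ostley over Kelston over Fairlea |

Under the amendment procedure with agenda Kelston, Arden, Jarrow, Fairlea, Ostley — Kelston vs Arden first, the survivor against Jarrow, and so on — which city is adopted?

Round 1: Kelston vs Arden — 2–11, Arden advances.
Round 2: Arden vs Jarrow — 4–9, Jarrow advances.
Round 3: Jarrow vs Fairlea — 6–7, Fairlea advances.
Round 4: Fairlea vs Ostley — 4–9, Ostley advances.
Ostley survives the agenda.

Ostley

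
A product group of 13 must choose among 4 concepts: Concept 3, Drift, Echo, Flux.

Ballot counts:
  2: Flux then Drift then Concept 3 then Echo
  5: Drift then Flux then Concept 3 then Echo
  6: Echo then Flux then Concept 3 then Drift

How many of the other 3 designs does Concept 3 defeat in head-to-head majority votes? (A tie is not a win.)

Concept 3 against each rival (13 engineers):
Concept 3 vs Drift: Concept 3 preferred on 6 ballots; Drift wins 7–6.
Concept 3 vs Echo: 2+5 = 7 for Concept 3, 6 for Echo — Concept 3 by 7–6.
Concept 3 vs Flux: Flux wins 13–0.
Concept 3 beats Echo; loses to Drift, Flux — 1 pairwise win.

1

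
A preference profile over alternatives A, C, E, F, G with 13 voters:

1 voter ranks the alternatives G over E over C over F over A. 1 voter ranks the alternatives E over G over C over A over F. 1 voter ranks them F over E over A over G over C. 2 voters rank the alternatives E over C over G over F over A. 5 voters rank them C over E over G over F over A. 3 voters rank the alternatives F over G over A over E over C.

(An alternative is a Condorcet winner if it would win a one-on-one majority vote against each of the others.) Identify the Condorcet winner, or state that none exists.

Head-to-head results (13 voters):
A vs C: C, 9–4.
A vs E: E, 10–3.
A–F: F 12–1.
A vs G: G, 12–1.
C vs E: E, 8–5.
C vs F: C, 9–4.
C vs G: C, 7–6.
E–F: E 9–4.
E–G: E 9–4.
F–G: G 9–4.
E defeats every rival head-to-head and is the Condorcet winner.

E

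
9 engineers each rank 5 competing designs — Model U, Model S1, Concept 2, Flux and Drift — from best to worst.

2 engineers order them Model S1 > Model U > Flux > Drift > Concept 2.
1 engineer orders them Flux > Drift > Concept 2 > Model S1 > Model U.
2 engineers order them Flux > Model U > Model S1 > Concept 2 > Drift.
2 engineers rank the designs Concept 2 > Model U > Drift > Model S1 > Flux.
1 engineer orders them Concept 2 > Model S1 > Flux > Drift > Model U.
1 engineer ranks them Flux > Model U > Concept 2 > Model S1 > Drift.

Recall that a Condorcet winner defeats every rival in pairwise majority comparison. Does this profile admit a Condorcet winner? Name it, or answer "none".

Head-to-head results (9 engineers):
Model U vs Model S1: Model U, 5–4.
Model U vs Concept 2: Model U wins 5–4.
Model U vs Flux: Model U preferred on 2+2 = 4 ballots; Flux wins 5–4.
Model U–Drift: Model U 7–2.
Model S1–Concept 2: Concept 2 5–4.
Model S1 vs Flux: 5 to 4, Model S1.
Model S1 vs Drift: Model S1, 6–3.
Concept 2 vs Flux: Concept 2 preferred on 2+1 = 3 ballots; Flux wins 6–3.
Concept 2 vs Drift: Concept 2 is ranked higher on 2+2+1+1 = 6 ballots, Drift on 3. Concept 2 wins 6–3.
Flux vs Drift: Flux wins 7–2.
No design is unbeaten: Model U loses to Flux; Model S1 loses to Model U; Concept 2 loses to Model U; Flux loses to Model S1; Drift loses to Model U. In particular Model U → Model S1 → Flux → Model U is a majority cycle — no Condorcet winner exists.

none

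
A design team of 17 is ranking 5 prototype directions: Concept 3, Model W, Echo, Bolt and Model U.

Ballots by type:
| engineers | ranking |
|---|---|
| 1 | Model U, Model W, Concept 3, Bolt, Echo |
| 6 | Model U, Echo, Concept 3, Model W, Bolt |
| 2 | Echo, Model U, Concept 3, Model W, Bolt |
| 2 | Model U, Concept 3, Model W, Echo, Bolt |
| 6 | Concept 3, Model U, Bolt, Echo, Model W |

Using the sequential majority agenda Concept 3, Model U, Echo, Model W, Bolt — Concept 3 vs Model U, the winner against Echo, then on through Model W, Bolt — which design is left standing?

Round 1: Concept 3 vs Model U — 6–11, Model U advances.
Round 2: Model U vs Echo — 15–2, Model U advances.
Round 3: Model U vs Model W — 17–0, Model U advances.
Round 4: Model U vs Bolt — 17–0, Model U advances.
Model U survives the agenda.

Model U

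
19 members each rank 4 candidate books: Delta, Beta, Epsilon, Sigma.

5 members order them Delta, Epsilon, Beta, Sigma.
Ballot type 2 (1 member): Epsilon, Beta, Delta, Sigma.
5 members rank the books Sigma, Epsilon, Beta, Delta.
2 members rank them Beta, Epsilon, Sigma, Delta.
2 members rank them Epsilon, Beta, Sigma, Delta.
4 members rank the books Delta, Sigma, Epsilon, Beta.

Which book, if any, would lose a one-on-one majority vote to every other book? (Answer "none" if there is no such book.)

Sigma

Pairwise majorities:
Delta vs Beta: 5+4 = 9 for Delta, 10 for Beta — Beta by 10–9.
Delta vs Epsilon: Epsilon, 10–9.
Delta vs Sigma: 10 to 9, Delta.
Beta vs Epsilon: 2 for Beta, 17 for Epsilon — Epsilon by 17–2.
Beta vs Sigma: Beta is ranked higher on 5+1+2+2 = 10 ballots, Sigma on 9. Beta wins 10–9.
Epsilon vs Sigma: 10 to 9, Epsilon.
Sigma loses to every other book — it is the Condorcet loser.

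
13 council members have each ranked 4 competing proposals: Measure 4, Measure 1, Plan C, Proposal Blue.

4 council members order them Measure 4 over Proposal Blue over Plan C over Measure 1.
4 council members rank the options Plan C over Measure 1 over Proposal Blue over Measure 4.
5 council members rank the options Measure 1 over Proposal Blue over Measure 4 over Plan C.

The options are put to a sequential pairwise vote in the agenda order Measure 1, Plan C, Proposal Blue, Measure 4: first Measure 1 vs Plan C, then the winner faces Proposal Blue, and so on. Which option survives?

Proposal Blue

Round 1: Measure 1 vs Plan C — 5–8, Plan C advances.
Round 2: Plan C vs Proposal Blue — 4–9, Proposal Blue advances.
Round 3: Proposal Blue vs Measure 4 — 9–4, Proposal Blue advances.
Proposal Blue survives the agenda.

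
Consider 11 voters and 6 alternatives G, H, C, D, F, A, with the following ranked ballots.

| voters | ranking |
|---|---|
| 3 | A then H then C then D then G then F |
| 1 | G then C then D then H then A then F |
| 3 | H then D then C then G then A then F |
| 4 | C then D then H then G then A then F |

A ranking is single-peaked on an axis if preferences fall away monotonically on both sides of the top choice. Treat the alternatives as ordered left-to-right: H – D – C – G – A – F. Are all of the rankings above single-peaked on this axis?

no

Axis positions: H=1, D=2, C=3, G=4, A=5, F=6.
Bloc 1: ranking walks positions 5-1-3-2-4-6; H is ranked above G even though G lies between H and the peak A on the axis — preferences dip and rise again. Not single-peaked.
Bloc 2 (peak G at position 4): ranking walks positions 4-3-2-1-5-6, expanding outward from the peak — single-peaked.
Bloc 3 (peak H at position 1): ranking walks positions 1-2-3-4-5-6, expanding outward from the peak — single-peaked.
Bloc 4 (peak C at position 3): ranking walks positions 3-2-1-4-5-6, expanding outward from the peak — single-peaked.
Bloc 1 violates single-peakedness, so the profile is not single-peaked on this axis.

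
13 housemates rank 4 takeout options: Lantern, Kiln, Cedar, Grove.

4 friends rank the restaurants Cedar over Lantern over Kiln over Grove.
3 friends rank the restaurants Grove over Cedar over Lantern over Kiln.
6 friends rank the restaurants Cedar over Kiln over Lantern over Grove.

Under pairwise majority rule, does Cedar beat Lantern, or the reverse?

Ballots ranking Cedar above Lantern: 4 + 3 + 6 = 13.
Ballots ranking Lantern above Cedar: 13 − 13 = 0.
Cedar wins the head-to-head 13–0.

Cedar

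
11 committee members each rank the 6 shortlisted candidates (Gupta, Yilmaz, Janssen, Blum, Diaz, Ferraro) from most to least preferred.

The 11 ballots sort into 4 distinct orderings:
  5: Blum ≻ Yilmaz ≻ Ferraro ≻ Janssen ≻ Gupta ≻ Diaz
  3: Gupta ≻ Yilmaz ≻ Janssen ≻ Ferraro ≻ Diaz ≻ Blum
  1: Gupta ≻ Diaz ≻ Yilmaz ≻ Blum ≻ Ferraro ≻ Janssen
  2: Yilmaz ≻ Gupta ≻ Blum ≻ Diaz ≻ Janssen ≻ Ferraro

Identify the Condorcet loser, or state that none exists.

Diaz

Head-to-head results (11 committee members):
Gupta vs Yilmaz: Yilmaz, 7–4.
Gupta vs Janssen: 3+1+2 = 6 for Gupta, 5 for Janssen — Gupta by 6–5.
Gupta vs Blum: Gupta is ranked higher on 3+1+2 = 6 ballots, Blum on 5. Gupta wins 6–5.
Gupta vs Diaz: Gupta, 11–0.
Gupta–Ferraro: Gupta 6–5.
Yilmaz vs Janssen: Yilmaz, 11–0.
Yilmaz–Blum: Yilmaz 6–5.
Yilmaz vs Diaz: Yilmaz wins 10–1.
Yilmaz vs Ferraro: Yilmaz preferred on 5+3+1+2 = 11 ballots; Yilmaz wins 11–0.
Janssen vs Blum: Janssen is ranked higher on 3 ballots, Blum on 8. Blum wins 8–3.
Janssen vs Diaz: 5+3 = 8 for Janssen, 3 for Diaz — Janssen by 8–3.
Janssen vs Ferraro: Janssen preferred on 3+2 = 5 ballots; Ferraro wins 6–5.
Blum vs Diaz: Blum, 7–4.
Blum vs Ferraro: Blum preferred on 5+1+2 = 8 ballots; Blum wins 8–3.
Diaz vs Ferraro: Ferraro wins 8–3.
Only Diaz has no wins; Diaz is the Condorcet loser.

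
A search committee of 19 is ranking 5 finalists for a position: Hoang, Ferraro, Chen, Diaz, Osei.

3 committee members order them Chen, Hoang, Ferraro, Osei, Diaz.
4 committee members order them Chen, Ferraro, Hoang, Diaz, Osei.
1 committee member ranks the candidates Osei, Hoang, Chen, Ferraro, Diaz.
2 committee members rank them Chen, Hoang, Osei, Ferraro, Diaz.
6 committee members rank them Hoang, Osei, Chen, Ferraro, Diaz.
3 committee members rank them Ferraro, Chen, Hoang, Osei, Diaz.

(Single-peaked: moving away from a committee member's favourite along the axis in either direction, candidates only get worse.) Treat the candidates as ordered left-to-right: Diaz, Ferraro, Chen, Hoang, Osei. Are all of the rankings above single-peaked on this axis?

Axis positions: Diaz=1, Ferraro=2, Chen=3, Hoang=4, Osei=5.
Group 1 (peak Chen at position 3): ranking walks positions 3-4-2-5-1, expanding outward from the peak — single-peaked.
Group 2 (peak Chen at position 3): ranking walks positions 3-2-4-1-5, expanding outward from the peak — single-peaked.
Group 3 (peak Osei at position 5): ranking walks positions 5-4-3-2-1, expanding outward from the peak — single-peaked.
Group 4 (peak Chen at position 3): ranking walks positions 3-4-5-2-1, expanding outward from the peak — single-peaked.
Group 5 (peak Hoang at position 4): ranking walks positions 4-5-3-2-1, expanding outward from the peak — single-peaked.
Group 6 (peak Ferraro at position 2): ranking walks positions 2-3-4-5-1, expanding outward from the peak — single-peaked.
Every ranking is single-peaked on this axis.

yes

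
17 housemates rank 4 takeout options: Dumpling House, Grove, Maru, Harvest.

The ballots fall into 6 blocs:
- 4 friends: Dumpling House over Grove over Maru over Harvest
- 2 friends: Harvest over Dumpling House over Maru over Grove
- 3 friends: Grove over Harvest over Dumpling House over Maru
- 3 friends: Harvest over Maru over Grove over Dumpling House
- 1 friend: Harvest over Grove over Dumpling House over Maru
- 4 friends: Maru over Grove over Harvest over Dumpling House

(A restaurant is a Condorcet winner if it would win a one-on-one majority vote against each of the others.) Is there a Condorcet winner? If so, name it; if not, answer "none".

Check each pair by majority over 17 ballots:
Dumpling House vs Grove: Grove, 11–6.
Dumpling House vs Maru: Dumpling House wins 10–7.
Dumpling House–Harvest: Harvest 13–4.
Grove–Maru: Maru 9–8.
Grove vs Harvest: Grove, 11–6.
Maru vs Harvest: Harvest, 9–8.
No restaurant is unbeaten: Dumpling House loses to Grove; Grove loses to Maru; Maru loses to Dumpling House; Harvest loses to Grove. In particular Dumpling House → Maru → Grove → Dumpling House is a majority cycle — no Condorcet winner exists.

none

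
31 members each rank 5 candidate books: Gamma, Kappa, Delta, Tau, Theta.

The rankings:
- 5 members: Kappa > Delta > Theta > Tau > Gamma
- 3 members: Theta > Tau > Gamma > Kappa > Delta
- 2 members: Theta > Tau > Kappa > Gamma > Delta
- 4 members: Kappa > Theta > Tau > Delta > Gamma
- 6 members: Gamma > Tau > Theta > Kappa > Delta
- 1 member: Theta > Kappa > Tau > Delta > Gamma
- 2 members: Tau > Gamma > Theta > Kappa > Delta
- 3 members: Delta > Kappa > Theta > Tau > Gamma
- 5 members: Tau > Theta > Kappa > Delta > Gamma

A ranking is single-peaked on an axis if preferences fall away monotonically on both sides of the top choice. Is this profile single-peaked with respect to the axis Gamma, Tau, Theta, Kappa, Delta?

yes

Axis positions: Gamma=1, Tau=2, Theta=3, Kappa=4, Delta=5.
Bloc 1 (peak Kappa at position 4): ranking walks positions 4-5-3-2-1, expanding outward from the peak — single-peaked.
Bloc 2 (peak Theta at position 3): ranking walks positions 3-2-1-4-5, expanding outward from the peak — single-peaked.
Bloc 3 (peak Theta at position 3): ranking walks positions 3-2-4-1-5, expanding outward from the peak — single-peaked.
Bloc 4 (peak Kappa at position 4): ranking walks positions 4-3-2-5-1, expanding outward from the peak — single-peaked.
Bloc 5 (peak Gamma at position 1): ranking walks positions 1-2-3-4-5, expanding outward from the peak — single-peaked.
Bloc 6 (peak Theta at position 3): ranking walks positions 3-4-2-5-1, expanding outward from the peak — single-peaked.
Bloc 7 (peak Tau at position 2): ranking walks positions 2-1-3-4-5, expanding outward from the peak — single-peaked.
Bloc 8 (peak Delta at position 5): ranking walks positions 5-4-3-2-1, expanding outward from the peak — single-peaked.
Bloc 9 (peak Tau at position 2): ranking walks positions 2-3-4-5-1, expanding outward from the peak — single-peaked.
Every ranking is single-peaked on this axis.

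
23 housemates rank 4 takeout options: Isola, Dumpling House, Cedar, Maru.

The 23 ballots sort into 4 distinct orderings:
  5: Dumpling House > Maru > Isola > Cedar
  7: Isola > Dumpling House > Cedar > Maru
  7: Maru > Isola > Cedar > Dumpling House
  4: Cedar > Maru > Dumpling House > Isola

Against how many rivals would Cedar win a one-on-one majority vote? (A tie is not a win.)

0

Cedar against each rival (23 friends):
Cedar vs Isola: Isola wins 19–4.
Cedar vs Dumpling House: Dumpling House, 12–11.
Cedar vs Maru: Cedar preferred on 7+4 = 11 ballots; Maru wins 12–11.
Cedar beats no one; loses to Isola, Dumpling House, Maru — 0 pairwise wins.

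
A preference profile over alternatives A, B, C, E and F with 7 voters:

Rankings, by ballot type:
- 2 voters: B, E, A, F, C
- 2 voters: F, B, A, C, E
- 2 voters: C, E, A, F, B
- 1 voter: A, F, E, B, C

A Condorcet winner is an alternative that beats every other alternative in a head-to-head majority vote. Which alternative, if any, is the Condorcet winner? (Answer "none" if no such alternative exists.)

none

Head-to-head results (7 voters):
A–B: B 4–3.
A–C: A 5–2.
A vs E: A preferred on 2+1 = 3 ballots; E wins 4–3.
A–F: A 5–2.
B vs C: B wins 5–2.
B–E: B 4–3.
B vs F: B preferred on 2 ballots; F wins 5–2.
C–E: C 4–3.
C–F: F 5–2.
E vs F: 2+2 = 4 for E, 3 for F — E by 4–3.
Every alternative loses at least once (A loses to B; B loses to F; C loses to A; E loses to B; F loses to A). The majority relation contains the cycle A > C > E > A, so there is no Condorcet winner.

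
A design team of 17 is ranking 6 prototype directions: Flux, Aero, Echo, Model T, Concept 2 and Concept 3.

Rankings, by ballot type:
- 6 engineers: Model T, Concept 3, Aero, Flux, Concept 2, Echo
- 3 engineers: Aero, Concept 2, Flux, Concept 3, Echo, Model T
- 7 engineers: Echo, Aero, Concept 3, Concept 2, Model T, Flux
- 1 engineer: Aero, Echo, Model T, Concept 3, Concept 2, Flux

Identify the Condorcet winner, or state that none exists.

Aero

Check each pair by majority over 17 ballots:
Flux vs Aero: 0 to 17, Aero.
Flux vs Echo: 6+3 = 9 for Flux, 8 for Echo — Flux by 9–8.
Flux vs Model T: 3 to 14, Model T.
Flux vs Concept 2: 6 to 11, Concept 2.
Flux vs Concept 3: 3 to 14, Concept 3.
Aero vs Echo: 6+3+1 = 10 for Aero, 7 for Echo — Aero by 10–7.
Aero vs Model T: Aero is ranked higher on 3+7+1 = 11 ballots, Model T on 6. Aero wins 11–6.
Aero vs Concept 2: Aero is ranked higher on 6+3+7+1 = 17 ballots, Concept 2 on 0. Aero wins 17–0.
Aero vs Concept 3: 3+7+1 = 11 for Aero, 6 for Concept 3 — Aero by 11–6.
Echo vs Model T: 11 to 6, Echo.
Echo vs Concept 2: Echo preferred on 7+1 = 8 ballots; Concept 2 wins 9–8.
Echo vs Concept 3: 8 to 9, Concept 3.
Model T vs Concept 2: Model T preferred on 6+1 = 7 ballots; Concept 2 wins 10–7.
Model T vs Concept 3: 6+1 = 7 for Model T, 10 for Concept 3 — Concept 3 by 10–7.
Concept 2 vs Concept 3: Concept 2 is ranked higher on 3 ballots, Concept 3 on 14. Concept 3 wins 14–3.
Aero beats each of Flux, Echo, Model T, Concept 2, Concept 3 — Aero is the Condorcet winner.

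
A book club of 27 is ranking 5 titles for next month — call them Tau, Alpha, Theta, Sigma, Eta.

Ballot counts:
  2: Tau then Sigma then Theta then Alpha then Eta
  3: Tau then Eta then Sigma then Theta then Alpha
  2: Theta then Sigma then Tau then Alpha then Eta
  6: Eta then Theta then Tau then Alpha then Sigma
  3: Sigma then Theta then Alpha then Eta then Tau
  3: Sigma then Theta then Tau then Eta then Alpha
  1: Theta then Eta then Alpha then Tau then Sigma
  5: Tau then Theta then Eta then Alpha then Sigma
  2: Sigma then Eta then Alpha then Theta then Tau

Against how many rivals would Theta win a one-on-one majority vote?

4

Theta against each rival (27 members):
Theta vs Tau: Theta is ranked higher on 2+6+3+3+1+2 = 17 ballots, Tau on 10. Theta wins 17–10.
Theta–Alpha: Theta 25–2.
Theta–Sigma: Theta 14–13.
Theta vs Eta: Theta, 16–11.
Theta beats Tau, Alpha, Sigma, Eta — 4 pairwise wins.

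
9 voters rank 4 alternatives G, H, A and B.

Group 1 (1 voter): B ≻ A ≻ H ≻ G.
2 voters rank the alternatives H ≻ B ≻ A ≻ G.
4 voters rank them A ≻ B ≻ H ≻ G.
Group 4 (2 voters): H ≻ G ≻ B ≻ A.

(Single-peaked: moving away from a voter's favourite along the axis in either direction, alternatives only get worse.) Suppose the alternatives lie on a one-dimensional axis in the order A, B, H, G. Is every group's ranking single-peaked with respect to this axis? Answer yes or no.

yes

Axis positions: A=1, B=2, H=3, G=4.
Group 1 (peak B at position 2): ranking walks positions 2-1-3-4, expanding outward from the peak — single-peaked.
Group 2 (peak H at position 3): ranking walks positions 3-2-1-4, expanding outward from the peak — single-peaked.
Group 3 (peak A at position 1): ranking walks positions 1-2-3-4, expanding outward from the peak — single-peaked.
Group 4 (peak H at position 3): ranking walks positions 3-4-2-1, expanding outward from the peak — single-peaked.
Every ranking is single-peaked on this axis.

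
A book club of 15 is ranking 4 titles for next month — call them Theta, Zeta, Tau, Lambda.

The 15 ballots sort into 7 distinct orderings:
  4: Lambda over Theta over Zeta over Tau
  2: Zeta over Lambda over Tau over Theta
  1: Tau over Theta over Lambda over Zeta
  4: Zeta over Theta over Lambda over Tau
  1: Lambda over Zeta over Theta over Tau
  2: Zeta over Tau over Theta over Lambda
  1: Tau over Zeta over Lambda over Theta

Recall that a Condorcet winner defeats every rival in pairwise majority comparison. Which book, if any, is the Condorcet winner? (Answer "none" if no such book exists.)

Zeta

Check each pair by majority over 15 ballots:
Theta vs Zeta: Zeta, 10–5.
Theta–Tau: Theta 9–6.
Theta–Lambda: Lambda 8–7.
Zeta–Tau: Zeta 13–2.
Zeta vs Lambda: Zeta, 9–6.
Tau vs Lambda: Lambda wins 11–4.
Zeta defeats every rival head-to-head and is the Condorcet winner.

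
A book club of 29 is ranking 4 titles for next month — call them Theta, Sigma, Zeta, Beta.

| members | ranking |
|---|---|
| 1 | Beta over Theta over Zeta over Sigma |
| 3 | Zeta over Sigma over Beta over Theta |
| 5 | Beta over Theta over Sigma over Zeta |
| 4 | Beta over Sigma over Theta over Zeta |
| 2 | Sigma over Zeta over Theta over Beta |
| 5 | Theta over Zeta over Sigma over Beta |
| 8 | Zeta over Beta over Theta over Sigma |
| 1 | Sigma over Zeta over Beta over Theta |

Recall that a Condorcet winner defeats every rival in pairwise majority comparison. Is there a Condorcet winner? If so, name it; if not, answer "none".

Check each pair by majority over 29 ballots:
Theta vs Sigma: Theta preferred on 1+5+5+8 = 19 ballots; Theta wins 19–10.
Theta vs Zeta: 15 to 14, Theta.
Theta vs Beta: 2+5 = 7 for Theta, 22 for Beta — Beta by 22–7.
Sigma vs Zeta: Sigma preferred on 5+4+2+1 = 12 ballots; Zeta wins 17–12.
Sigma vs Beta: Sigma preferred on 3+2+5+1 = 11 ballots; Beta wins 18–11.
Zeta vs Beta: 3+2+5+8+1 = 19 for Zeta, 10 for Beta — Zeta by 19–10.
Each book drops at least one matchup (Theta loses to Beta; Sigma loses to Theta; Zeta loses to Theta; Beta loses to Zeta); the cycle Theta beats Zeta beats Beta beats Theta rules out a Condorcet winner.

none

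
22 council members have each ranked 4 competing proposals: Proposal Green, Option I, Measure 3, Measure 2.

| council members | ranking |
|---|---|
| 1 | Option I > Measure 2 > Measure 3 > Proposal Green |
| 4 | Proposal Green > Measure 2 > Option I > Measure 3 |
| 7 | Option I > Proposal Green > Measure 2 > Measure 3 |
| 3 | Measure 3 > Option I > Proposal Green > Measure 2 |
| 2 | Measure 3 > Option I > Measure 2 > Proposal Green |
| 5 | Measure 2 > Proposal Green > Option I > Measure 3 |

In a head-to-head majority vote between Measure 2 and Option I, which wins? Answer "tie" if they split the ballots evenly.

Option I

Ballots ranking Measure 2 above Option I: 4 + 5 = 9.
Ballots ranking Option I above Measure 2: 22 − 9 = 13.
Option I wins the head-to-head 13–9.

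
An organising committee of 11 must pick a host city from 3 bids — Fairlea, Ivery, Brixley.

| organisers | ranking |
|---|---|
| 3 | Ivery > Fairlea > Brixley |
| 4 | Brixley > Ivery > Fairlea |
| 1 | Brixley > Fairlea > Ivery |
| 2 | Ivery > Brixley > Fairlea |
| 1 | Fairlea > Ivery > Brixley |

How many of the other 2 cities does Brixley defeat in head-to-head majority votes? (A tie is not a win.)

Brixley against each rival (11 organisers):
Brixley vs Fairlea: Brixley wins 7–4.
Brixley vs Ivery: Brixley is ranked higher on 4+1 = 5 ballots, Ivery on 6. Ivery wins 6–5.
Brixley beats Fairlea; loses to Ivery — 1 pairwise win.

1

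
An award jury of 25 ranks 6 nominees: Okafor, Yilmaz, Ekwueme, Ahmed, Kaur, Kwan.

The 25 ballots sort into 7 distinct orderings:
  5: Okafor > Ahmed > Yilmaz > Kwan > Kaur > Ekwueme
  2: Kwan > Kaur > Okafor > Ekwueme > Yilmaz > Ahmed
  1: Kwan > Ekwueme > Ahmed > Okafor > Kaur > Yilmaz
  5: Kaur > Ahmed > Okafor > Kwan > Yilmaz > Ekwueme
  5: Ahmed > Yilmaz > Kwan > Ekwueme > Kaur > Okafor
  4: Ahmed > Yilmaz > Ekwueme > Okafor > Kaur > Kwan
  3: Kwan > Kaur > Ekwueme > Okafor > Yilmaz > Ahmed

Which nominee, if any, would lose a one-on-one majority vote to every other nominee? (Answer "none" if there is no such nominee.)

Head-to-head results (25 jurors):
Okafor vs Yilmaz: Okafor preferred on 5+2+1+5+3 = 16 ballots; Okafor wins 16–9.
Okafor vs Ekwueme: Okafor is ranked higher on 5+2+5 = 12 ballots, Ekwueme on 13. Ekwueme wins 13–12.
Okafor vs Ahmed: 10 to 15, Ahmed.
Okafor–Kaur: Kaur 15–10.
Okafor–Kwan: Okafor 14–11.
Yilmaz–Ekwueme: Yilmaz 19–6.
Yilmaz vs Ahmed: 2+3 = 5 for Yilmaz, 20 for Ahmed — Ahmed by 20–5.
Yilmaz vs Kaur: 14 to 11, Yilmaz.
Yilmaz vs Kwan: Yilmaz is ranked higher on 5+5+4 = 14 ballots, Kwan on 11. Yilmaz wins 14–11.
Ekwueme vs Ahmed: Ahmed, 19–6.
Ekwueme–Kaur: Kaur 15–10.
Ekwueme vs Kwan: Ekwueme preferred on 4 ballots; Kwan wins 21–4.
Ahmed vs Kaur: Ahmed wins 15–10.
Ahmed vs Kwan: Ahmed wins 19–6.
Kaur–Kwan: Kwan 16–9.
No nominee is winless: Okafor beats Yilmaz; Yilmaz beats Ekwueme; Ekwueme beats Okafor; Ahmed beats Okafor; Kaur beats Okafor; Kwan beats Ekwueme. There is no Condorcet loser.

none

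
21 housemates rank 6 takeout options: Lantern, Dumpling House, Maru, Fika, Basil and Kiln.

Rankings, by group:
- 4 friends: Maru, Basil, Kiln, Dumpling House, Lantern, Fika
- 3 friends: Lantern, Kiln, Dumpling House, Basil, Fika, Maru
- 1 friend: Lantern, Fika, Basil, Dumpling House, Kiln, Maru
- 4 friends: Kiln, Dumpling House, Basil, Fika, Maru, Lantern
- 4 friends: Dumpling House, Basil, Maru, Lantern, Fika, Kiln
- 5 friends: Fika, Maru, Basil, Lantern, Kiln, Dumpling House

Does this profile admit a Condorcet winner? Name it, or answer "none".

Check each pair by majority over 21 ballots:
Lantern vs Dumpling House: Lantern is ranked higher on 3+1+5 = 9 ballots, Dumpling House on 12. Dumpling House wins 12–9.
Lantern–Maru: Maru 17–4.
Lantern vs Fika: Lantern wins 12–9.
Lantern vs Basil: Lantern preferred on 3+1 = 4 ballots; Basil wins 17–4.
Lantern vs Kiln: Lantern, 13–8.
Dumpling House vs Maru: Dumpling House, 12–9.
Dumpling House–Fika: Dumpling House 15–6.
Dumpling House–Basil: Dumpling House 11–10.
Dumpling House vs Kiln: 5 to 16, Kiln.
Maru vs Fika: Fika, 13–8.
Maru vs Basil: Maru is ranked higher on 4+5 = 9 ballots, Basil on 12. Basil wins 12–9.
Maru vs Kiln: Maru, 13–8.
Fika vs Basil: Fika is ranked higher on 1+5 = 6 ballots, Basil on 15. Basil wins 15–6.
Fika–Kiln: Kiln 11–10.
Basil vs Kiln: Basil preferred on 4+1+4+5 = 14 ballots; Basil wins 14–7.
Each restaurant drops at least one matchup (Lantern loses to Dumpling House; Dumpling House loses to Kiln; Maru loses to Dumpling House; Fika loses to Lantern; Basil loses to Dumpling House; Kiln loses to Lantern); the cycle Lantern → Fika → Maru → Lantern rules out a Condorcet winner.

none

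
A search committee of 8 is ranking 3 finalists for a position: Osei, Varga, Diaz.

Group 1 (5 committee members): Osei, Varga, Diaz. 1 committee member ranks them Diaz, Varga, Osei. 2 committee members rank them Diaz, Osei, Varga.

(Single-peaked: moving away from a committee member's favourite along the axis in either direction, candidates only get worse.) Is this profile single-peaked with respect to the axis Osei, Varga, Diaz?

Axis positions: Osei=1, Varga=2, Diaz=3.
Group 1 (peak Osei at position 1): ranking walks positions 1-2-3, expanding outward from the peak — single-peaked.
Group 2 (peak Diaz at position 3): ranking walks positions 3-2-1, expanding outward from the peak — single-peaked.
Group 3: ranking walks positions 3-1-2; Osei is ranked above Varga even though Varga lies between Osei and the peak Diaz on the axis — preferences dip and rise again. Not single-peaked.
Group 3 violates single-peakedness, so the profile is not single-peaked on this axis.

no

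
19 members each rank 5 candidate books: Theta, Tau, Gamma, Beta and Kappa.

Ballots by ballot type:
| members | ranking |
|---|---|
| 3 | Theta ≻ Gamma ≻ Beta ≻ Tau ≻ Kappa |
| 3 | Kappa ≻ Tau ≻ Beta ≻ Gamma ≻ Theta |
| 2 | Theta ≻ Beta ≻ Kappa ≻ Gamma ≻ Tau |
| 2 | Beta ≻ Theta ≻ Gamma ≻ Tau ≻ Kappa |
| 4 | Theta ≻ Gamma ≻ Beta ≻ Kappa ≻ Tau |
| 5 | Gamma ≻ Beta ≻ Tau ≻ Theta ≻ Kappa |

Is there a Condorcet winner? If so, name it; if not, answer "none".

none

Check each pair by majority over 19 ballots:
Theta vs Tau: Theta is ranked higher on 3+2+2+4 = 11 ballots, Tau on 8. Theta wins 11–8.
Theta vs Gamma: Theta is ranked higher on 3+2+2+4 = 11 ballots, Gamma on 8. Theta wins 11–8.
Theta vs Beta: 9 to 10, Beta.
Theta vs Kappa: 16 to 3, Theta.
Tau vs Gamma: Tau preferred on 3 ballots; Gamma wins 16–3.
Tau vs Beta: 3 for Tau, 16 for Beta — Beta by 16–3.
Tau vs Kappa: 10 to 9, Tau.
Gamma vs Beta: Gamma preferred on 3+4+5 = 12 ballots; Gamma wins 12–7.
Gamma vs Kappa: Gamma preferred on 3+2+4+5 = 14 ballots; Gamma wins 14–5.
Beta vs Kappa: Beta preferred on 3+2+2+4+5 = 16 ballots; Beta wins 16–3.
No book is unbeaten: Theta loses to Beta; Tau loses to Theta; Gamma loses to Theta; Beta loses to Gamma; Kappa loses to Theta. In particular Theta beats Gamma beats Beta beats Theta is a majority cycle — no Condorcet winner exists.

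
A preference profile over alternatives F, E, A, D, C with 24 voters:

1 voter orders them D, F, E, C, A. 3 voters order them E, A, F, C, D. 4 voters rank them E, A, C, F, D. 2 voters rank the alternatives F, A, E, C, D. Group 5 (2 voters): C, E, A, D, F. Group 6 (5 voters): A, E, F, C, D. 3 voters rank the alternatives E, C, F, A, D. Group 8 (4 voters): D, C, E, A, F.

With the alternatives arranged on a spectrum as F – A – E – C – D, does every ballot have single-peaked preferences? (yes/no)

Axis positions: F=1, A=2, E=3, C=4, D=5.
Group 1: ranking walks positions 5-1-3-4-2; F is ranked above C even though C lies between F and the peak D on the axis — preferences dip and rise again. Not single-peaked.
Group 2 (peak E at position 3): ranking walks positions 3-2-1-4-5, expanding outward from the peak — single-peaked.
Group 3 (peak E at position 3): ranking walks positions 3-2-4-1-5, expanding outward from the peak — single-peaked.
Group 4 (peak F at position 1): ranking walks positions 1-2-3-4-5, expanding outward from the peak — single-peaked.
Group 5 (peak C at position 4): ranking walks positions 4-3-2-5-1, expanding outward from the peak — single-peaked.
Group 6 (peak A at position 2): ranking walks positions 2-3-1-4-5, expanding outward from the peak — single-peaked.
Group 7: ranking walks positions 3-4-1-2-5; F is ranked above A even though A lies between F and the peak E on the axis — preferences dip and rise again. Not single-peaked.
Group 8 (peak D at position 5): ranking walks positions 5-4-3-2-1, expanding outward from the peak — single-peaked.
Group 1 violates single-peakedness, so the profile is not single-peaked on this axis.

no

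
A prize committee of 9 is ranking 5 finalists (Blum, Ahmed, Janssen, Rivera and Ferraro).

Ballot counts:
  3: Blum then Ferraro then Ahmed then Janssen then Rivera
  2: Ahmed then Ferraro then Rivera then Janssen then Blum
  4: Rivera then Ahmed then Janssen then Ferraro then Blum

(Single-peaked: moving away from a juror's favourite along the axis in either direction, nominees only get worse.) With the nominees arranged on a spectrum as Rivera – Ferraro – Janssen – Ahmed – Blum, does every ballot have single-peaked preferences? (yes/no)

no

Axis positions: Rivera=1, Ferraro=2, Janssen=3, Ahmed=4, Blum=5.
Type 1: ranking walks positions 5-2-4-3-1; Ferraro is ranked above Ahmed even though Ahmed lies between Ferraro and the peak Blum on the axis — preferences dip and rise again. Not single-peaked.
Type 2: ranking walks positions 4-2-1-3-5; Ferraro is ranked above Janssen even though Janssen lies between Ferraro and the peak Ahmed on the axis — preferences dip and rise again. Not single-peaked.
Type 3: ranking walks positions 1-4-3-2-5; Ahmed is ranked above Ferraro even though Ferraro lies between Ahmed and the peak Rivera on the axis — preferences dip and rise again. Not single-peaked.
Type 1 violates single-peakedness, so the profile is not single-peaked on this axis.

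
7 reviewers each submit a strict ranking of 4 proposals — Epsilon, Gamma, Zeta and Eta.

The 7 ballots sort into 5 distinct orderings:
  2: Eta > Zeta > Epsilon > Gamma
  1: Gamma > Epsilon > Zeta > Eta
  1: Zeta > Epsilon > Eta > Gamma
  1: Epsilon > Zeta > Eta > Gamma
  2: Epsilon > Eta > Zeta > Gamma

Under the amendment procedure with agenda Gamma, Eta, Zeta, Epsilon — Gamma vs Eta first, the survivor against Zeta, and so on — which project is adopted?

Epsilon

Round 1: Gamma vs Eta — 1–6, Eta advances.
Round 2: Eta vs Zeta — 4–3, Eta advances.
Round 3: Eta vs Epsilon — 2–5, Epsilon advances.
The agenda winner is Epsilon.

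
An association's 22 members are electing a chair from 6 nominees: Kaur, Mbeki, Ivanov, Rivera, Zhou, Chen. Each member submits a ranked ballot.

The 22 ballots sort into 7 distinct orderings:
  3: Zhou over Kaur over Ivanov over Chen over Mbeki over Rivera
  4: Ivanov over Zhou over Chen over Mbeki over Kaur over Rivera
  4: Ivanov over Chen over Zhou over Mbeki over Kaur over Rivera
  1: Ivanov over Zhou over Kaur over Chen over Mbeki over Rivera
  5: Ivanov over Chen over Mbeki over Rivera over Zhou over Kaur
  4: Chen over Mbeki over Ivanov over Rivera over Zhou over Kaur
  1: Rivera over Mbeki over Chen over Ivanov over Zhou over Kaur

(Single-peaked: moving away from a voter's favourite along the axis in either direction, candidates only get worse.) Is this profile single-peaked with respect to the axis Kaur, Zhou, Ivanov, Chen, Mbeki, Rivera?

yes

Axis positions: Kaur=1, Zhou=2, Ivanov=3, Chen=4, Mbeki=5, Rivera=6.
Faction 1 (peak Zhou at position 2): ranking walks positions 2-1-3-4-5-6, expanding outward from the peak — single-peaked.
Faction 2 (peak Ivanov at position 3): ranking walks positions 3-2-4-5-1-6, expanding outward from the peak — single-peaked.
Faction 3 (peak Ivanov at position 3): ranking walks positions 3-4-2-5-1-6, expanding outward from the peak — single-peaked.
Faction 4 (peak Ivanov at position 3): ranking walks positions 3-2-1-4-5-6, expanding outward from the peak — single-peaked.
Faction 5 (peak Ivanov at position 3): ranking walks positions 3-4-5-6-2-1, expanding outward from the peak — single-peaked.
Faction 6 (peak Chen at position 4): ranking walks positions 4-5-3-6-2-1, expanding outward from the peak — single-peaked.
Faction 7 (peak Rivera at position 6): ranking walks positions 6-5-4-3-2-1, expanding outward from the peak — single-peaked.
Every ranking is single-peaked on this axis.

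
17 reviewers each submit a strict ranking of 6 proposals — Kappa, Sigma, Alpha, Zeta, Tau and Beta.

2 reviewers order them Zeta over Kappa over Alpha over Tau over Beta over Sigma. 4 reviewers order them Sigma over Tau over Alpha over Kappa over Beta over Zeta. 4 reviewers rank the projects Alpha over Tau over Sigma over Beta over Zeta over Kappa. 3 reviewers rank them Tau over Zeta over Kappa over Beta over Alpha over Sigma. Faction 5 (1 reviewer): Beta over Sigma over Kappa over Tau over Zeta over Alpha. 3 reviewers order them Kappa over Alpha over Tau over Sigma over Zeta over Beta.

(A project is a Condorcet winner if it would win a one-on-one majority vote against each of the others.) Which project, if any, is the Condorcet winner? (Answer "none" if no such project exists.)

none

Pairwise majorities:
Kappa vs Sigma: 8 to 9, Sigma.
Kappa vs Alpha: Kappa is ranked higher on 2+3+1+3 = 9 ballots, Alpha on 8. Kappa wins 9–8.
Kappa vs Zeta: Kappa is ranked higher on 4+1+3 = 8 ballots, Zeta on 9. Zeta wins 9–8.
Kappa vs Tau: 2+1+3 = 6 for Kappa, 11 for Tau — Tau by 11–6.
Kappa vs Beta: Kappa is ranked higher on 2+4+3+3 = 12 ballots, Beta on 5. Kappa wins 12–5.
Sigma vs Alpha: Alpha, 12–5.
Sigma vs Zeta: Sigma, 12–5.
Sigma–Tau: Tau 12–5.
Sigma vs Beta: 4+4+3 = 11 for Sigma, 6 for Beta — Sigma by 11–6.
Alpha vs Zeta: Alpha, 11–6.
Alpha vs Tau: Alpha, 9–8.
Alpha vs Beta: 13 to 4, Alpha.
Zeta vs Tau: Zeta is ranked higher on 2 ballots, Tau on 15. Tau wins 15–2.
Zeta vs Beta: 8 to 9, Beta.
Tau vs Beta: 16 to 1, Tau.
Every project loses at least once (Kappa loses to Sigma; Sigma loses to Alpha; Alpha loses to Kappa; Zeta loses to Sigma; Tau loses to Alpha; Beta loses to Kappa). The majority relation contains the cycle Kappa > Alpha > Sigma > Kappa, so there is no Condorcet winner.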